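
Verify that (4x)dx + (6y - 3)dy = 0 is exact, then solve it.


Check exactness: ∂M/∂y = 0 and ∂N/∂x = 0; equal, so the equation is exact.
Integrate M with respect to x (treating y as constant): ∫M dx = 2x^2 + h(y).
Differentiate w.r.t. y and set equal to N: the x-dependent terms already match, leaving h'(y) = 6y - 3. Integrate: h(y) = 3y^2 - 3y.
So F(x,y) = 3y^2 - 3y + 2x^2.
General solution: 3y^2 - 3y + 2x^2 = C.


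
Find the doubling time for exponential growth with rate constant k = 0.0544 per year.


Exponential growth: P(t) = P₀ e^(0.0544t). Set P(t)/P₀ = 2: e^(0.0544t) = 2.
Solve: t = ln(2)/0.0544 ≈ 12.74 years.


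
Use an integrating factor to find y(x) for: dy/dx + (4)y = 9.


P(x) = 4, Q(x) = 9; integrating factor μ = e^(4x).
(μ y)' = 9e^(4x) ⇒ μ y = (9/4)e^(4x) + C.
Divide by μ: y = 9/4 + Ce^(-4x).


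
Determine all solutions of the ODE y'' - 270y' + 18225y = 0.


Characteristic equation: r² - 270r + 18225 = 0, i.e. (r - 135)² = 0.
Repeated root r = 135; include an x factor for the second linearly independent solution.
General solution: y = (C₁ + C₂x)e^(135x).


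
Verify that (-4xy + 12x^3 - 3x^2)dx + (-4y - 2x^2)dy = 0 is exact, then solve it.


Check exactness: ∂M/∂y = -4x and ∂N/∂x = -4x; equal, so the equation is exact.
Integrate M with respect to x (treating y as constant): ∫M dx = -2x^2y + 3x^4 - x^3 + h(y).
Differentiate w.r.t. y and set equal to N: the x-dependent terms already match, leaving h'(y) = -4y. Integrate: h(y) = -2y^2.
So F(x,y) = -2y^2 - 2x^2y + 3x^4 - x^3.
General solution: -2y^2 - 2x^2y + 3x^4 - x^3 = C.


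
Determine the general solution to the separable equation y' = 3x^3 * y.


Separate variables: dy/y = 3x^3 dx.
Integrate: ln|y| = (3/4)x^4 + C₀.
Exponentiate: y = Ce^((3/4)x^4).


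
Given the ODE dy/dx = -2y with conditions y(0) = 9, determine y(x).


General solution of y' = -2y is y = Ce^(-2x).
Apply y(0) = 9: C = 9.
Particular solution: y = 9e^(-2x).


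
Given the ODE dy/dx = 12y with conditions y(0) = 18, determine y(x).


General solution of y' = 12y is y = Ce^(12x).
Apply y(0) = 18: C = 18.
Particular solution: y = 18e^(12x).


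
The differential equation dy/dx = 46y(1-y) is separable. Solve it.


Separate: dy/[y(1-y)] = 46 dx.
Partial fractions: 1/[y(1-y)] = 1/y + 1/(1-y).
Integrate: ln|y/(1-y)| = 46x + C₀.
Solve for y: y = 1/(1 + Ce^(-46x)).


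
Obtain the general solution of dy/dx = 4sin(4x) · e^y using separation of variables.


Separate: e^(-y) dy = 4sin(4x) dx.
Integrate: -e^(-y) = -cos(4x) + C₀.
Rearrange: e^(-y) = cos(4x) + C.


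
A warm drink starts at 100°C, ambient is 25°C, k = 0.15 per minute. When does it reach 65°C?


From T(t) = T_a + (T₀ - T_a)e^(-kt), set T(t) = 65:
(65 - 25) / (100 - 25) = e^(-0.15t), so t = -ln(0.533)/0.15 ≈ 4.2 minutes.


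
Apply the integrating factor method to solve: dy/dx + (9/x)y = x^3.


P(x) = 9/x ⇒ μ = x^9.
(x^9 y)' = x^9·x^3 = x^12.
Integrate: x^9 y = x^13/(13) + C.
Solve for y: y = (1/13)x^4 + C/x^9.


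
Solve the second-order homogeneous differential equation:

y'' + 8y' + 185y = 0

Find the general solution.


Characteristic equation: r² + 8r + 185 = 0.
Discriminant is negative; roots r = -4 ± 13i (complex conjugate pair).
General solution uses e^(α x)(C₁ cos(β x) + C₂ sin(β x)): y = e^(-4x)(C₁cos(13x) + C₂sin(13x)).


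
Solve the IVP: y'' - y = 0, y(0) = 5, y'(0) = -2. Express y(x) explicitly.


Characteristic roots of r² - 1 = 0 are -1, 1.
General solution y = c₁ e^(-x) + c₂ e^(x).
Apply y(0) = 5: c₁ + c₂ = 5. Apply y'(0) = -2: -1 c₁ + 1 c₂ = -2.
Solve: c₁ = 7/2, c₂ = 3/2.
Particular solution: y = (7/2)e^(-x) + (3/2)e^(x).


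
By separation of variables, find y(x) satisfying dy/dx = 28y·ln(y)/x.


Separate: dy/[y ln(y)] = 28 dx/x.
Substitute u = ln(y): du/u = 28 dx/x.
Integrate: ln|ln(y)| = 28ln|x| + C₀, hence ln(y) = C·x^28.


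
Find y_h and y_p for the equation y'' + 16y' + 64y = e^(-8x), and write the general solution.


Characteristic polynomial (r + 8)² = 0; repeated root r = -8.
y_h = (C₁ + C₂x)e^(-8x). Forcing matches the repeated root (resonance), so try y_p = Ax² e^(-8x).
Substitute and solve for A: 2A = 1, so A = 1/2.
General solution: y = (C₁ + C₂x + (1/2)x²)e^(-8x).


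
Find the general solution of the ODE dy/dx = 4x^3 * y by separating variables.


Separate variables: dy/y = 4x^3 dx.
Integrate: ln|y| = x^4 + C₀.
Exponentiate: y = Ce^(x^4).


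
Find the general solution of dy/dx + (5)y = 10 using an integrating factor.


P(x) = 5, Q(x) = 10; integrating factor μ = e^(5x).
(μ y)' = 10e^(5x) ⇒ μ y = 2e^(5x) + C.
Divide by μ: y = 2 + Ce^(-5x).


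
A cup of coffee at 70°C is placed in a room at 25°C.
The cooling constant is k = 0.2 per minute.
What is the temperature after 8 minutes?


Newton's law: dT/dt = -k(T - T_a) has solution T(t) = T_a + (T₀ - T_a)e^(-kt).
Plug in T_a = 25, T₀ = 70, k = 0.2, t = 8: T(8) = 25 + (45)e^(-1.60) ≈ 34.1°C.


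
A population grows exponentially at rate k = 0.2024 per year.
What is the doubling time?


Exponential growth: P(t) = P₀ e^(0.2024t). Set P(t)/P₀ = 2: e^(0.2024t) = 2.
Solve: t = ln(2)/0.2024 ≈ 3.42 years.


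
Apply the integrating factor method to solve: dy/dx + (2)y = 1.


P(x) = 2, Q(x) = 1; integrating factor μ = e^(2x).
(μ y)' = e^(2x) ⇒ μ y = (1/2)e^(2x) + C.
Divide by μ: y = 1/2 + Ce^(-2x).


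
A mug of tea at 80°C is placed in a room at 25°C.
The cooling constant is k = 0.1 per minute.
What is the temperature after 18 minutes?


Newton's law: dT/dt = -k(T - T_a) has solution T(t) = T_a + (T₀ - T_a)e^(-kt).
Plug in T_a = 25, T₀ = 80, k = 0.1, t = 18: T(18) = 25 + (55)e^(-1.80) ≈ 34.1°C.


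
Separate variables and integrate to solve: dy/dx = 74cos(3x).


g(y) = 1, so integrate directly: y = ∫ 74cos(3x) dx = (74/3)sin(3x) + C.


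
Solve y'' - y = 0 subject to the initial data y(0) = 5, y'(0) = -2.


Characteristic roots of r² - 1 = 0 are -1, 1.
General solution y = c₁ e^(-x) + c₂ e^(x).
Apply y(0) = 5: c₁ + c₂ = 5. Apply y'(0) = -2: -1 c₁ + 1 c₂ = -2.
Solve: c₁ = 7/2, c₂ = 3/2.
Particular solution: y = (7/2)e^(-x) + (3/2)e^(x).


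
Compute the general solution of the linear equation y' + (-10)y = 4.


P(x) = -10 ⇒ μ = e^(-10x).
(μ y)' = 4e^(-10x) ⇒ μ y = -(2/5)e^(-10x) + C.
Divide by μ: y = -2/5 + Ce^(10x).


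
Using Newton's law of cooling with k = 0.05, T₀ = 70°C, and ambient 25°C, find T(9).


Newton's law: dT/dt = -k(T - T_a) has solution T(t) = T_a + (T₀ - T_a)e^(-kt).
Plug in T_a = 25, T₀ = 70, k = 0.05, t = 9: T(9) = 25 + (45)e^(-0.45) ≈ 53.7°C.


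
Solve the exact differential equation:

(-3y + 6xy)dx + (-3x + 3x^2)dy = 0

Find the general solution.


Check exactness: ∂M/∂y = -3 + 6x and ∂N/∂x = -3 + 6x; equal, so the equation is exact.
Integrate M with respect to x (treating y as constant): ∫M dx = -3xy + 3x^2y + h(y).
Differentiate w.r.t. y and set equal to N: all terms match, so h'(y) = 0 and h is a constant absorbed into C.
General solution: -3xy + 3x^2y = C.


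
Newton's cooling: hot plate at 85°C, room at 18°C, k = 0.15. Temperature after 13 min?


Newton's law: dT/dt = -k(T - T_a) has solution T(t) = T_a + (T₀ - T_a)e^(-kt).
Plug in T_a = 18, T₀ = 85, k = 0.15, t = 13: T(13) = 18 + (67)e^(-1.95) ≈ 27.5°C.


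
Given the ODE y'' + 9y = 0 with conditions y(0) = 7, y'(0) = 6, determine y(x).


Characteristic roots of r² + 9 = 0 are ±3i, so y = C₁cos(3x) + C₂sin(3x).
Apply y(0) = 7: C₁ = 7. Differentiate and apply y'(0) = 6: 3·C₂ = 6, so C₂ = 2.
Particular solution: y = 7cos(3x) + 2sin(3x).


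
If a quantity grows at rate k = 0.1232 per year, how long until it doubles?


Exponential growth: P(t) = P₀ e^(0.1232t). Set P(t)/P₀ = 2: e^(0.1232t) = 2.
Solve: t = ln(2)/0.1232 ≈ 5.63 years.


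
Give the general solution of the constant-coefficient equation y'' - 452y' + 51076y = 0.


Characteristic equation: r² - 452r + 51076 = 0, i.e. (r - 226)² = 0.
Repeated root r = 226; include an x factor for the second linearly independent solution.
General solution: y = (C₁ + C₂x)e^(226x).


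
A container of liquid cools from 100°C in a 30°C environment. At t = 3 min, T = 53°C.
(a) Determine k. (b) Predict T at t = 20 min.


Newton's law: T(t) = T_a + (T₀ - T_a)e^(-kt).
(a) Use T(3) = 53: (53 - 30)/(100 - 30) = e^(-k·3), so k = -ln(0.329)/3 ≈ 0.3710.
(b) Apply k to t = 20: T(20) = 30 + (70)e^(-7.420) ≈ 30.0°C.


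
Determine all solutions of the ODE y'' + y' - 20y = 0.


Characteristic equation: r² + r - 20 = 0.
Factor: (r - 4)(r + 5) = 0 ⇒ r = 4, -5 (distinct real).
General solution: y = C₁e^(4x) + C₂e^(-5x).


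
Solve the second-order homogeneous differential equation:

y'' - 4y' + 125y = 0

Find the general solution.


Characteristic equation: r² - 4r + 125 = 0.
Discriminant is negative; roots r = 2 ± 11i (complex conjugate pair).
General solution uses e^(α x)(C₁ cos(β x) + C₂ sin(β x)): y = e^(2x)(C₁cos(11x) + C₂sin(11x)).


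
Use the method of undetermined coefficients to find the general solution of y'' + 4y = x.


Homogeneous: r² + 4 = 0 ⇒ r = ±2i, y_h = C₁cos(2x) + C₂sin(2x).
Polynomial forcing; try y_p = Ax + B. Then y_p'' + 4 y_p = 4(Ax + B) = x, so B = 0 and A = 1/4.
General solution: y = C₁cos(2x) + C₂sin(2x) + (1/4)x.


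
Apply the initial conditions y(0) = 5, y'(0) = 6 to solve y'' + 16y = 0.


Characteristic roots of r² + 16 = 0 are ±4i, so y = C₁cos(4x) + C₂sin(4x).
Apply y(0) = 5: C₁ = 5. Differentiate and apply y'(0) = 6: 4·C₂ = 6, so C₂ = 3/2.
Particular solution: y = 5cos(4x) + (3/2)sin(4x).


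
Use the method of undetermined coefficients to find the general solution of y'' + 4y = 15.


Homogeneous part: r² + 4 = 0 ⇒ r = ±2i, so y_h = C₁cos(2x) + C₂sin(2x).
Try constant y_p = A; plug in: 4A = 15 ⇒ A = 15/4.
General solution: y = C₁cos(2x) + C₂sin(2x) + 15/4.


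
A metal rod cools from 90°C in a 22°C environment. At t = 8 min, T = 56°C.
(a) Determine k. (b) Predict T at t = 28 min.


Newton's law: T(t) = T_a + (T₀ - T_a)e^(-kt).
(a) Use T(8) = 56: (56 - 22)/(90 - 22) = e^(-k·8), so k = -ln(0.500)/8 ≈ 0.0866.
(b) Apply k to t = 28: T(28) = 22 + (68)e^(-2.426) ≈ 28.0°C.


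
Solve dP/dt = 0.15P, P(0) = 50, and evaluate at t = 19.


The ODE dP/dt = 0.15P has solution P(t) = P(0)e^(0.15t).
Substitute P(0) = 50 and t = 19: P(19) = 50 e^(2.85) ≈ 864.


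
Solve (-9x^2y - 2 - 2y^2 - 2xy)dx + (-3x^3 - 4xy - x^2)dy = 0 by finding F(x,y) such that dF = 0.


Check exactness: ∂M/∂y = -9x^2 - 4y - 2x and ∂N/∂x = -9x^2 - 4y - 2x; equal, so the equation is exact.
Integrate M with respect to x (treating y as constant): ∫M dx = -3x^3y - 2x - 2xy^2 - x^2y + h(y).
Differentiate w.r.t. y and set equal to N: all terms match, so h'(y) = 0 and h is a constant absorbed into C.
General solution: -3x^3y - 2x - 2xy^2 - x^2y = C.


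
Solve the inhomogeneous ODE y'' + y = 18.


Homogeneous part: r² + 1 = 0 ⇒ r = ±1i, so y_h = C₁cos(x) + C₂sin(x).
Try constant y_p = A; plug in: 1A = 18 ⇒ A = 18.
General solution: y = C₁cos(x) + C₂sin(x) + 18.


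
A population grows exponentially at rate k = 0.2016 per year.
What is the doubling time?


Exponential growth: P(t) = P₀ e^(0.2016t). Set P(t)/P₀ = 2: e^(0.2016t) = 2.
Solve: t = ln(2)/0.2016 ≈ 3.44 years.


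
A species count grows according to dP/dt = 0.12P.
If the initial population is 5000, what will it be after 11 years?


The ODE dP/dt = 0.12P has solution P(t) = P(0)e^(0.12t).
Substitute P(0) = 5000 and t = 11: P(11) = 5000 e^(1.32) ≈ 18717.


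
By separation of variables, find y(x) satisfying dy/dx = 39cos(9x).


g(y) = 1, so integrate directly: y = ∫ 39cos(9x) dx = (13/3)sin(9x) + C.


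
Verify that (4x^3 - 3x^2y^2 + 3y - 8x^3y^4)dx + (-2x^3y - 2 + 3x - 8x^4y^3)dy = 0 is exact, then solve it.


Check exactness: ∂M/∂y = -6x^2y + 3 - 32x^3y^3 and ∂N/∂x = -6x^2y + 3 - 32x^3y^3; equal, so the equation is exact.
Integrate M with respect to x (treating y as constant): ∫M dx = x^4 - x^3y^2 + 3xy - 2x^4y^4 + h(y).
Differentiate w.r.t. y and set equal to N: the x-dependent terms already match, leaving h'(y) = -2. Integrate: h(y) = -2y.
So F(x,y) = x^4 - x^3y^2 - 2y + 3xy - 2x^4y^4.
General solution: x^4 - x^3y^2 - 2y + 3xy - 2x^4y^4 = C.


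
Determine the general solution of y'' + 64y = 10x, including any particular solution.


Homogeneous: r² + 64 = 0 ⇒ r = ±8i, y_h = C₁cos(8x) + C₂sin(8x).
Polynomial forcing; try y_p = Ax + B. Then y_p'' + 64 y_p = 64(Ax + B) = 10x, so B = 0 and A = 5/32.
General solution: y = C₁cos(8x) + C₂sin(8x) + (5/32)x.


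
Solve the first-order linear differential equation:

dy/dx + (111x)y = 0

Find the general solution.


P(x) = 111x ⇒ μ = e^((111/2)x²).
Q(x) = 0 so μ y is constant: y = Ce^(-(111/2)x²).


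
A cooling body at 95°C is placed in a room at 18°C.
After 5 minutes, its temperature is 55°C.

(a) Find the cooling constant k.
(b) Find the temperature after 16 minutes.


Newton's law: T(t) = T_a + (T₀ - T_a)e^(-kt).
(a) Use T(5) = 55: (55 - 18)/(95 - 18) = e^(-k·5), so k = -ln(0.481)/5 ≈ 0.1466.
(b) Apply k to t = 16: T(16) = 18 + (77)e^(-2.345) ≈ 25.4°C.


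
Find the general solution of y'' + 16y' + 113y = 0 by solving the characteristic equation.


Characteristic equation: r² + 16r + 113 = 0.
Discriminant is negative; roots r = -8 ± 7i (complex conjugate pair).
General solution uses e^(α x)(C₁ cos(β x) + C₂ sin(β x)): y = e^(-8x)(C₁cos(7x) + C₂sin(7x)).


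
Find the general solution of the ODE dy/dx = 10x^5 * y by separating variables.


Separate variables: dy/y = 10x^5 dx.
Integrate: ln|y| = (5/3)x^6 + C₀.
Exponentiate: y = Ce^((5/3)x^6).


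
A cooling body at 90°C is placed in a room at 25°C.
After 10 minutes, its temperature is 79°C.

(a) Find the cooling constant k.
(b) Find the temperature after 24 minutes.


Newton's law: T(t) = T_a + (T₀ - T_a)e^(-kt).
(a) Use T(10) = 79: (79 - 25)/(90 - 25) = e^(-k·10), so k = -ln(0.831)/10 ≈ 0.0185.
(b) Apply k to t = 24: T(24) = 25 + (65)e^(-0.445) ≈ 66.7°C.


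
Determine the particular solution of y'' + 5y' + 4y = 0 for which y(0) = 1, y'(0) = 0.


Characteristic roots of r² + 5r + 4 = 0 are -1, -4.
General solution y = c₁ e^(-x) + c₂ e^(-4x).
Apply y(0) = 1: c₁ + c₂ = 1. Apply y'(0) = 0: -1 c₁ - 4 c₂ = 0.
Solve: c₁ = 4/3, c₂ = -1/3.
Particular solution: y = (4/3)e^(-x) - (1/3)e^(-4x).


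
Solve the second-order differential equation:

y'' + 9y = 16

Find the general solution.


Homogeneous part: r² + 9 = 0 ⇒ r = ±3i, so y_h = C₁cos(3x) + C₂sin(3x).
Try constant y_p = A; plug in: 9A = 16 ⇒ A = 16/9.
General solution: y = C₁cos(3x) + C₂sin(3x) + 16/9.


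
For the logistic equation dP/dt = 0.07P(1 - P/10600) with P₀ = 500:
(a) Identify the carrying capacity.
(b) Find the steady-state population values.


Logistic ODE dP/dt = 0.07P(1 - P/10600) has equilibria where dP/dt = 0, i.e. P = 0 or P = 10600.
The coefficient (1 - P/K) = 0 when P = K, identifying K = 10600 as the carrying capacity.
(a) K = 10600; (b) equilibria P = 0 and P = 10600.


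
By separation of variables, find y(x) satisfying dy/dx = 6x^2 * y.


Separate variables: dy/y = 6x^2 dx.
Integrate: ln|y| = 2x^3 + C₀.
Exponentiate: y = Ce^(2x^3).


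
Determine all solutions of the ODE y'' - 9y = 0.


Characteristic equation: r² - 9 = 0.
Factor: (r - 3)(r + 3) = 0 ⇒ r = 3, -3 (distinct real).
General solution: y = C₁e^(3x) + C₂e^(-3x).


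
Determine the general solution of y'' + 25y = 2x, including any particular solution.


Homogeneous: r² + 25 = 0 ⇒ r = ±5i, y_h = C₁cos(5x) + C₂sin(5x).
Polynomial forcing; try y_p = Ax + B. Then y_p'' + 25 y_p = 25(Ax + B) = 2x, so B = 0 and A = 2/25.
General solution: y = C₁cos(5x) + C₂sin(5x) + (2/25)x.


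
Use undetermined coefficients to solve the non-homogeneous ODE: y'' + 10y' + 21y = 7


Characteristic roots of r² + 10r + 21 = 0 are -7, -3.
y_h = C₁e^(-7x) + C₂e^(-3x).
Constant forcing; try y_p = A. Then 21A = 7 ⇒ A = 1/3.
General solution: y = C₁e^(-7x) + C₂e^(-3x) + 1/3.


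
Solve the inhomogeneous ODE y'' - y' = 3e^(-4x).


Characteristic roots of r² - r = 0 are 0, 1.
y_h = C₁ + C₂e^(x).
Forcing exponent -4 is not a characteristic root; try y_p = Ae^(-4x).
Substitute: A·(16 + (-1)·-4 + (0)) = A·20 = 3, so A = 3/20.
General solution: y = C₁ + C₂e^(x) + (3/20)e^(-4x).


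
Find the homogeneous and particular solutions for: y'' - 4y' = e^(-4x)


Characteristic roots of r² - 4r = 0 are 0, 4.
y_h = C₁ + C₂e^(4x).
Forcing exponent -4 is not a characteristic root; try y_p = Ae^(-4x).
Substitute: A·(16 + (-4)·-4 + (0)) = A·32 = 1, so A = 1/32.
General solution: y = C₁ + C₂e^(4x) + (1/32)e^(-4x).


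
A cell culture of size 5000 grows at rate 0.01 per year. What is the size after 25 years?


The ODE dP/dt = 0.01P has solution P(t) = P(0)e^(0.01t).
Substitute P(0) = 5000 and t = 25: P(25) = 5000 e^(0.25) ≈ 6420.


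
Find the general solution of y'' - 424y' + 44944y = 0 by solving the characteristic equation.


Characteristic equation: r² - 424r + 44944 = 0, i.e. (r - 212)² = 0.
Repeated root r = 212; include an x factor for the second linearly independent solution.
General solution: y = (C₁ + C₂x)e^(212x).


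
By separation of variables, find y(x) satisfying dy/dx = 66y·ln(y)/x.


Separate: dy/[y ln(y)] = 66 dx/x.
Substitute u = ln(y): du/u = 66 dx/x.
Integrate: ln|ln(y)| = 66ln|x| + C₀, hence ln(y) = C·x^66.


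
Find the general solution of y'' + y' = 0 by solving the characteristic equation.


Characteristic equation: r² + r = 0.
Factor: (r + 1)(r - 0) = 0 ⇒ r = -1, 0 (distinct real).
General solution: y = C₁e^(-x) + C₂.


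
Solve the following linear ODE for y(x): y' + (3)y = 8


P(x) = 3, Q(x) = 8; integrating factor μ = e^(3x).
(μ y)' = 8e^(3x) ⇒ μ y = (8/3)e^(3x) + C.
Divide by μ: y = 8/3 + Ce^(-3x).


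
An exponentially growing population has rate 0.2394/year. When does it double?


Exponential growth: P(t) = P₀ e^(0.2394t). Set P(t)/P₀ = 2: e^(0.2394t) = 2.
Solve: t = ln(2)/0.2394 ≈ 2.90 years.


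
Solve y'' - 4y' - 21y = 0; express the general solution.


Characteristic equation: r² - 4r - 21 = 0.
Factor: (r + 3)(r - 7) = 0 ⇒ r = -3, 7 (distinct real).
General solution: y = C₁e^(-3x) + C₂e^(7x).


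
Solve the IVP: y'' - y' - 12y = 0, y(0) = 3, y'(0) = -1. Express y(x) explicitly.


Characteristic roots of r² - r - 12 = 0 are 4, -3.
General solution y = c₁ e^(4x) + c₂ e^(-3x).
Apply y(0) = 3: c₁ + c₂ = 3. Apply y'(0) = -1: 4 c₁ - 3 c₂ = -1.
Solve: c₁ = 8/7, c₂ = 13/7.
Particular solution: y = (8/7)e^(4x) + (13/7)e^(-3x).


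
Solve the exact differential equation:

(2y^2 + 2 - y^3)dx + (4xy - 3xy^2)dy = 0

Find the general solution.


Check exactness: ∂M/∂y = 4y - 3y^2 and ∂N/∂x = 4y - 3y^2; equal, so the equation is exact.
Integrate M with respect to x (treating y as constant): ∫M dx = 2xy^2 + 2x - xy^3 + h(y).
Differentiate w.r.t. y and set equal to N: all terms match, so h'(y) = 0 and h is a constant absorbed into C.
General solution: 2xy^2 + 2x - xy^3 = C.


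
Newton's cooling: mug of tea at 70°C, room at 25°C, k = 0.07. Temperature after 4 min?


Newton's law: dT/dt = -k(T - T_a) has solution T(t) = T_a + (T₀ - T_a)e^(-kt).
Plug in T_a = 25, T₀ = 70, k = 0.07, t = 4: T(4) = 25 + (45)e^(-0.28) ≈ 59.0°C.


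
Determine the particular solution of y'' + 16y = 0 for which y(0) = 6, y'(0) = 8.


Characteristic roots of r² + 16 = 0 are ±4i, so y = C₁cos(4x) + C₂sin(4x).
Apply y(0) = 6: C₁ = 6. Differentiate and apply y'(0) = 8: 4·C₂ = 8, so C₂ = 2.
Particular solution: y = 6cos(4x) + 2sin(4x).


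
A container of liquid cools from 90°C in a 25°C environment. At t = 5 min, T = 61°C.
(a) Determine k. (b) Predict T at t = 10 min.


Newton's law: T(t) = T_a + (T₀ - T_a)e^(-kt).
(a) Use T(5) = 61: (61 - 25)/(90 - 25) = e^(-k·5), so k = -ln(0.554)/5 ≈ 0.1182.
(b) Apply k to t = 10: T(10) = 25 + (65)e^(-1.182) ≈ 44.9°C.


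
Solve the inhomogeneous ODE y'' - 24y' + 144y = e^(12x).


Characteristic polynomial (r - 12)² = 0; repeated root r = 12.
y_h = (C₁ + C₂x)e^(12x). Forcing matches the repeated root (resonance), so try y_p = Ax² e^(12x).
Substitute and solve for A: 2A = 1, so A = 1/2.
General solution: y = (C₁ + C₂x + (1/2)x²)e^(12x).


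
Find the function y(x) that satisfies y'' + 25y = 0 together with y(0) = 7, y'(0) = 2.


Characteristic roots of r² + 25 = 0 are ±5i, so y = C₁cos(5x) + C₂sin(5x).
Apply y(0) = 7: C₁ = 7. Differentiate and apply y'(0) = 2: 5·C₂ = 2, so C₂ = 2/5.
Particular solution: y = 7cos(5x) + (2/5)sin(5x).


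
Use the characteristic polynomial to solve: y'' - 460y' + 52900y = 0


Characteristic equation: r² - 460r + 52900 = 0, i.e. (r - 230)² = 0.
Repeated root r = 230; include an x factor for the second linearly independent solution.
General solution: y = (C₁ + C₂x)e^(230x).


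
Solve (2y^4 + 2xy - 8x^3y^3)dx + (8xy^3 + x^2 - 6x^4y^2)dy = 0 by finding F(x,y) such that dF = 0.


Check exactness: ∂M/∂y = 8y^3 + 2x - 24x^3y^2 and ∂N/∂x = 8y^3 + 2x - 24x^3y^2; equal, so the equation is exact.
Integrate M with respect to x (treating y as constant): ∫M dx = 2xy^4 + x^2y - 2x^4y^3 + h(y).
Differentiate w.r.t. y and set equal to N: all terms match, so h'(y) = 0 and h is a constant absorbed into C.
General solution: 2xy^4 + x^2y - 2x^4y^3 = C.


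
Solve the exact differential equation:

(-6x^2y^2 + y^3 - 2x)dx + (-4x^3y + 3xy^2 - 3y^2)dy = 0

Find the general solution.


Check exactness: ∂M/∂y = -12x^2y + 3y^2 and ∂N/∂x = -12x^2y + 3y^2; equal, so the equation is exact.
Integrate M with respect to x (treating y as constant): ∫M dx = -2x^3y^2 + xy^3 - x^2 + h(y).
Differentiate w.r.t. y and set equal to N: the x-dependent terms already match, leaving h'(y) = -3y^2. Integrate: h(y) = -y^3.
So F(x,y) = -2x^3y^2 + xy^3 - y^3 - x^2.
General solution: -2x^3y^2 + xy^3 - y^3 - x^2 = C.


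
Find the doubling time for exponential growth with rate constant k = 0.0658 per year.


Exponential growth: P(t) = P₀ e^(0.0658t). Set P(t)/P₀ = 2: e^(0.0658t) = 2.
Solve: t = ln(2)/0.0658 ≈ 10.53 years.


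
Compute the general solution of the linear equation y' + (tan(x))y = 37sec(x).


P(x) = tan(x) ⇒ μ = e^(∫tan(x)dx) = sec(x).
(sec(x) y)' = 37sec²(x) ⇒ sec(x) y = 37tan(x) + C.
Multiply by cos(x): y = 37sin(x) + C·cos(x).


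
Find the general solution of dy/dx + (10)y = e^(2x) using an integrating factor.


P(x) = 10 ⇒ μ = e^(10x).
(μ y)' = e^(12x) ⇒ μ y = e^(12x)/12 + C.
Divide by μ: y = (1/12)e^(2x) + Ce^(-10x).


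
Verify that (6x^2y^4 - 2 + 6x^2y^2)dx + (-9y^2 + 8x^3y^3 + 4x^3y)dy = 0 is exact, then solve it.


Check exactness: ∂M/∂y = 24x^2y^3 + 12x^2y and ∂N/∂x = 24x^2y^3 + 12x^2y; equal, so the equation is exact.
Integrate M with respect to x (treating y as constant): ∫M dx = 2x^3y^4 - 2x + 2x^3y^2 + h(y).
Differentiate w.r.t. y and set equal to N: the x-dependent terms already match, leaving h'(y) = -9y^2. Integrate: h(y) = -3y^3.
So F(x,y) = -3y^3 + 2x^3y^4 - 2x + 2x^3y^2.
General solution: -3y^3 + 2x^3y^4 - 2x + 2x^3y^2 = C.


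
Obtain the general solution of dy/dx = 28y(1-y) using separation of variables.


Separate: dy/[y(1-y)] = 28 dx.
Partial fractions: 1/[y(1-y)] = 1/y + 1/(1-y).
Integrate: ln|y/(1-y)| = 28x + C₀.
Solve for y: y = 1/(1 + Ce^(-28x)).


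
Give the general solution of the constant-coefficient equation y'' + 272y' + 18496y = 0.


Characteristic equation: r² + 272r + 18496 = 0, i.e. (r + 136)² = 0.
Repeated root r = -136; include an x factor for the second linearly independent solution.
General solution: y = (C₁ + C₂x)e^(-136x).


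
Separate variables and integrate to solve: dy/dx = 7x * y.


Separate variables: dy/y = 7x dx.
Integrate: ln|y| = (7/2)x^2 + C₀.
Exponentiate: y = Ce^((7/2)x^2).


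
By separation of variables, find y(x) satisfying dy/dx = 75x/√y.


Separate: √y dy = 75x dx.
Integrate: (2/3)y^(3/2) = (75/2)x² + C.


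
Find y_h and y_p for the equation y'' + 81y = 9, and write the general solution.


Homogeneous part: r² + 81 = 0 ⇒ r = ±9i, so y_h = C₁cos(9x) + C₂sin(9x).
Try constant y_p = A; plug in: 81A = 9 ⇒ A = 1/9.
General solution: y = C₁cos(9x) + C₂sin(9x) + 1/9.


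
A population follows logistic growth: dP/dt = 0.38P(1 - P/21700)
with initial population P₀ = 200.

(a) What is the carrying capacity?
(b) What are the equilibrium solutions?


Logistic ODE dP/dt = 0.38P(1 - P/21700) has equilibria where dP/dt = 0, i.e. P = 0 or P = 21700.
The coefficient (1 - P/K) = 0 when P = K, identifying K = 21700 as the carrying capacity.
(a) K = 21700; (b) equilibria P = 0 and P = 21700.


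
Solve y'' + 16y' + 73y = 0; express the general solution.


Characteristic equation: r² + 16r + 73 = 0.
Discriminant is negative; roots r = -8 ± 3i (complex conjugate pair).
General solution uses e^(α x)(C₁ cos(β x) + C₂ sin(β x)): y = e^(-8x)(C₁cos(3x) + C₂sin(3x)).


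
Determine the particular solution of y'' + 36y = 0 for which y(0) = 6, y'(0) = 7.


Characteristic roots of r² + 36 = 0 are ±6i, so y = C₁cos(6x) + C₂sin(6x).
Apply y(0) = 6: C₁ = 6. Differentiate and apply y'(0) = 7: 6·C₂ = 7, so C₂ = 7/6.
Particular solution: y = 6cos(6x) + (7/6)sin(6x).


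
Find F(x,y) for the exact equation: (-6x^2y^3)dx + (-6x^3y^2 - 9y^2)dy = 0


Check exactness: ∂M/∂y = -18x^2y^2 and ∂N/∂x = -18x^2y^2; equal, so the equation is exact.
Integrate M with respect to x (treating y as constant): ∫M dx = -2x^3y^3 + h(y).
Differentiate w.r.t. y and set equal to N: the x-dependent terms already match, leaving h'(y) = -9y^2. Integrate: h(y) = -3y^3.
So F(x,y) = -2x^3y^3 - 3y^3.
General solution: -2x^3y^3 - 3y^3 = C.


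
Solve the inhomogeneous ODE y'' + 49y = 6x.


Homogeneous: r² + 49 = 0 ⇒ r = ±7i, y_h = C₁cos(7x) + C₂sin(7x).
Polynomial forcing; try y_p = Ax + B. Then y_p'' + 49 y_p = 49(Ax + B) = 6x, so B = 0 and A = 6/49.
General solution: y = C₁cos(7x) + C₂sin(7x) + (6/49)x.


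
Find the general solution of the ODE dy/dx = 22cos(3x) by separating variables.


g(y) = 1, so integrate directly: y = ∫ 22cos(3x) dx = (22/3)sin(3x) + C.


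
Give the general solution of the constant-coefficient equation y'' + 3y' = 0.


Characteristic equation: r² + 3r = 0.
Factor: (r + 3)(r - 0) = 0 ⇒ r = -3, 0 (distinct real).
General solution: y = C₁e^(-3x) + C₂.


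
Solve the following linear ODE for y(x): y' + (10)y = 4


P(x) = 10, Q(x) = 4; integrating factor μ = e^(10x).
(μ y)' = 4e^(10x) ⇒ μ y = (2/5)e^(10x) + C.
Divide by μ: y = 2/5 + Ce^(-10x).


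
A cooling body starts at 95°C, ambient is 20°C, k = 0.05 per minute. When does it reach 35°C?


From T(t) = T_a + (T₀ - T_a)e^(-kt), set T(t) = 35:
(35 - 20) / (95 - 20) = e^(-0.05t), so t = -ln(0.200)/0.05 ≈ 32.2 minutes.


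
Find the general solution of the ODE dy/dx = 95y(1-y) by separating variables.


Separate: dy/[y(1-y)] = 95 dx.
Partial fractions: 1/[y(1-y)] = 1/y + 1/(1-y).
Integrate: ln|y/(1-y)| = 95x + C₀.
Solve for y: y = 1/(1 + Ce^(-95x)).


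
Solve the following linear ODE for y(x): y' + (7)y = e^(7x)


P(x) = 7 ⇒ μ = e^(7x).
(μ y)' = e^(14x) ⇒ μ y = (1/14)e^(14x) + C.
Divide by μ: y = (1/14)e^(7x) + Ce^(-7x).


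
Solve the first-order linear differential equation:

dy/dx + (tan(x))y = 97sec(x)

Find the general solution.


P(x) = tan(x) ⇒ μ = e^(∫tan(x)dx) = sec(x).
(sec(x) y)' = 97sec²(x) ⇒ sec(x) y = 97tan(x) + C.
Multiply by cos(x): y = 97sin(x) + C·cos(x).


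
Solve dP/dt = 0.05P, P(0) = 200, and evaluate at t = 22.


The ODE dP/dt = 0.05P has solution P(t) = P(0)e^(0.05t).
Substitute P(0) = 200 and t = 22: P(22) = 200 e^(1.10) ≈ 601.


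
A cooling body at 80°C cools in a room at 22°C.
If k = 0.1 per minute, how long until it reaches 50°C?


From T(t) = T_a + (T₀ - T_a)e^(-kt), set T(t) = 50:
(50 - 22) / (80 - 22) = e^(-0.1t), so t = -ln(0.483)/0.1 ≈ 7.3 minutes.


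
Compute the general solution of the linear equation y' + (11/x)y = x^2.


P(x) = 11/x ⇒ μ = x^11.
(x^11 y)' = x^13 ⇒ x^11 y = x^14/(14) + C.
Solve for y: y = (1/14)x^3 + C/x^11.


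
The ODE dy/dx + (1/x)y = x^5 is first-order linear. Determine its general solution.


P(x) = 1/x ⇒ μ = x^1.
(x^1 y)' = x^6 ⇒ x^1 y = x^7/(7) + C.
Solve for y: y = (1/7)x^6 + C/x^1.


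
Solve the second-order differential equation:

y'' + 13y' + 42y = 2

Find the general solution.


Characteristic roots of r² + 13r + 42 = 0 are -7, -6.
y_h = C₁e^(-7x) + C₂e^(-6x).
Constant forcing; try y_p = A. Then 42A = 2 ⇒ A = 1/21.
General solution: y = C₁e^(-7x) + C₂e^(-6x) + 1/21.


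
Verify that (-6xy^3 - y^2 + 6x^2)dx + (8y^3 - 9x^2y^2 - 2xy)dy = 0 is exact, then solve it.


Check exactness: ∂M/∂y = -18xy^2 - 2y and ∂N/∂x = -18xy^2 - 2y; equal, so the equation is exact.
Integrate M with respect to x (treating y as constant): ∫M dx = -3x^2y^3 - xy^2 + 2x^3 + h(y).
Differentiate w.r.t. y and set equal to N: the x-dependent terms already match, leaving h'(y) = 8y^3. Integrate: h(y) = 2y^4.
So F(x,y) = 2y^4 - 3x^2y^3 - xy^2 + 2x^3.
General solution: 2y^4 - 3x^2y^3 - xy^2 + 2x^3 = C.


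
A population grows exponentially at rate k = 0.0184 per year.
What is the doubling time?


Exponential growth: P(t) = P₀ e^(0.0184t). Set P(t)/P₀ = 2: e^(0.0184t) = 2.
Solve: t = ln(2)/0.0184 ≈ 37.67 years.


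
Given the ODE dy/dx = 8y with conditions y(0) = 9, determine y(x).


General solution of y' = 8y is y = Ce^(8x).
Apply y(0) = 9: C = 9.
Particular solution: y = 9e^(8x).


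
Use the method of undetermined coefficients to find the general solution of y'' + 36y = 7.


Homogeneous part: r² + 36 = 0 ⇒ r = ±6i, so y_h = C₁cos(6x) + C₂sin(6x).
Try constant y_p = A; plug in: 36A = 7 ⇒ A = 7/36.
General solution: y = C₁cos(6x) + C₂sin(6x) + 7/36.


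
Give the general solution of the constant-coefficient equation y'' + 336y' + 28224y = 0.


Characteristic equation: r² + 336r + 28224 = 0, i.e. (r + 168)² = 0.
Repeated root r = -168; include an x factor for the second linearly independent solution.
General solution: y = (C₁ + C₂x)e^(-168x).


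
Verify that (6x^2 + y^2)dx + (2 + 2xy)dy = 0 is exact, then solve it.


Check exactness: ∂M/∂y = 2y and ∂N/∂x = 2y; equal, so the equation is exact.
Integrate M with respect to x (treating y as constant): ∫M dx = 2x^3 + xy^2 + h(y).
Differentiate w.r.t. y and set equal to N: the x-dependent terms already match, leaving h'(y) = 2. Integrate: h(y) = 2y.
So F(x,y) = 2x^3 + 2y + xy^2.
General solution: 2x^3 + 2y + xy^2 = C.


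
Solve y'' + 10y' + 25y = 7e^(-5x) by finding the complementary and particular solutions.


Characteristic polynomial (r + 5)² = 0; repeated root r = -5.
y_h = (C₁ + C₂x)e^(-5x). Forcing matches the repeated root (resonance), so try y_p = Ax² e^(-5x).
Substitute and solve for A: 2A = 7, so A = 7/2.
General solution: y = (C₁ + C₂x + (7/2)x²)e^(-5x).


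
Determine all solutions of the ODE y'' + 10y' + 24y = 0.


Characteristic equation: r² + 10r + 24 = 0.
Factor: (r + 6)(r + 4) = 0 ⇒ r = -6, -4 (distinct real).
General solution: y = C₁e^(-6x) + C₂e^(-4x).


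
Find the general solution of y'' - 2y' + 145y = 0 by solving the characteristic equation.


Characteristic equation: r² - 2r + 145 = 0.
Discriminant is negative; roots r = 1 ± 12i (complex conjugate pair).
General solution uses e^(α x)(C₁ cos(β x) + C₂ sin(β x)): y = e^(x)(C₁cos(12x) + C₂sin(12x)).


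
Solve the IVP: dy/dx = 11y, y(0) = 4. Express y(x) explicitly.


General solution of y' = 11y is y = Ce^(11x).
Apply y(0) = 4: C = 4.
Particular solution: y = 4e^(11x).


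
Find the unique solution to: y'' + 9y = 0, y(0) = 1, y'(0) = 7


Characteristic roots of r² + 9 = 0 are ±3i, so y = C₁cos(3x) + C₂sin(3x).
Apply y(0) = 1: C₁ = 1. Differentiate and apply y'(0) = 7: 3·C₂ = 7, so C₂ = 7/3.
Particular solution: y = cos(3x) + (7/3)sin(3x).


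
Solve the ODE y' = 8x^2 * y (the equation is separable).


Separate variables: dy/y = 8x^2 dx.
Integrate: ln|y| = (8/3)x^3 + C₀.
Exponentiate: y = Ce^((8/3)x^3).


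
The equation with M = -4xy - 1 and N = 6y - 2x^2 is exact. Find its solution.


Check exactness: ∂M/∂y = -4x and ∂N/∂x = -4x; equal, so the equation is exact.
Integrate M with respect to x (treating y as constant): ∫M dx = -2x^2y - x + h(y).
Differentiate w.r.t. y and set equal to N: the x-dependent terms already match, leaving h'(y) = 6y. Integrate: h(y) = 3y^2.
So F(x,y) = 3y^2 - 2x^2y - x.
General solution: 3y^2 - 2x^2y - x = C.


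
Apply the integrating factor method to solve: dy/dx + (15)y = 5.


P(x) = 15, Q(x) = 5; integrating factor μ = e^(15x).
(μ y)' = 5e^(15x) ⇒ μ y = (1/3)e^(15x) + C.
Divide by μ: y = 1/3 + Ce^(-15x).


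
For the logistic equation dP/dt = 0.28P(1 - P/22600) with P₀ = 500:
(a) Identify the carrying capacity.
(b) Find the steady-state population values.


Logistic ODE dP/dt = 0.28P(1 - P/22600) has equilibria where dP/dt = 0, i.e. P = 0 or P = 22600.
The coefficient (1 - P/K) = 0 when P = K, identifying K = 22600 as the carrying capacity.
(a) K = 22600; (b) equilibria P = 0 and P = 22600.


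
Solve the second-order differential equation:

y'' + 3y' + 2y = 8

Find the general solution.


Characteristic roots of r² + 3r + 2 = 0 are -1, -2.
y_h = C₁e^(-x) + C₂e^(-2x).
Constant forcing; try y_p = A. Then 2A = 8 ⇒ A = 4.
General solution: y = C₁e^(-x) + C₂e^(-2x) + 4.


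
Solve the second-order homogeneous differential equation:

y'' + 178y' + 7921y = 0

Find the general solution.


Characteristic equation: r² + 178r + 7921 = 0, i.e. (r + 89)² = 0.
Repeated root r = -89; include an x factor for the second linearly independent solution.
General solution: y = (C₁ + C₂x)e^(-89x).


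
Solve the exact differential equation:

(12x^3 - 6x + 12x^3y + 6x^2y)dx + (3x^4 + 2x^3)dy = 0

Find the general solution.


Check exactness: ∂M/∂y = 12x^3 + 6x^2 and ∂N/∂x = 12x^3 + 6x^2; equal, so the equation is exact.
Integrate M with respect to x (treating y as constant): ∫M dx = 3x^4 - 3x^2 + 3x^4y + 2x^3y + h(y).
Differentiate w.r.t. y and set equal to N: all terms match, so h'(y) = 0 and h is a constant absorbed into C.
General solution: 3x^4 - 3x^2 + 3x^4y + 2x^3y = C.


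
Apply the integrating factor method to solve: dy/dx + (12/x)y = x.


P(x) = 12/x ⇒ μ = x^12.
(x^12 y)' = x^13 ⇒ x^12 y = x^14/(14) + C.
Solve for y: y = (1/14)x^2 + C/x^12.


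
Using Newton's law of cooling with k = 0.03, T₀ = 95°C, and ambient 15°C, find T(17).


Newton's law: dT/dt = -k(T - T_a) has solution T(t) = T_a + (T₀ - T_a)e^(-kt).
Plug in T_a = 15, T₀ = 95, k = 0.03, t = 17: T(17) = 15 + (80)e^(-0.51) ≈ 63.0°C.


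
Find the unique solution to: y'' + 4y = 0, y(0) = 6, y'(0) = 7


Characteristic roots of r² + 4 = 0 are ±2i, so y = C₁cos(2x) + C₂sin(2x).
Apply y(0) = 6: C₁ = 6. Differentiate and apply y'(0) = 7: 2·C₂ = 7, so C₂ = 7/2.
Particular solution: y = 6cos(2x) + (7/2)sin(2x).


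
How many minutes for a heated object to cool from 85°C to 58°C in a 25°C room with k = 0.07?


From T(t) = T_a + (T₀ - T_a)e^(-kt), set T(t) = 58:
(58 - 25) / (85 - 25) = e^(-0.07t), so t = -ln(0.550)/0.07 ≈ 8.5 minutes.


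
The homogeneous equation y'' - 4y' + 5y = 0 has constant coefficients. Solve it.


Characteristic equation: r² - 4r + 5 = 0.
Discriminant is negative; roots r = 2 ± 1i (complex conjugate pair).
General solution uses e^(α x)(C₁ cos(β x) + C₂ sin(β x)): y = e^(2x)(C₁cos(x) + C₂sin(x)).


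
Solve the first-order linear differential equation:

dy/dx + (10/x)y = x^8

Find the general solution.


P(x) = 10/x ⇒ μ = x^10.
(x^10 y)' = x^18 ⇒ x^10 y = x^19/(19) + C.
Solve for y: y = (1/19)x^9 + C/x^10.


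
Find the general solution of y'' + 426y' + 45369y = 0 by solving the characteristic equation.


Characteristic equation: r² + 426r + 45369 = 0, i.e. (r + 213)² = 0.
Repeated root r = -213; include an x factor for the second linearly independent solution.
General solution: y = (C₁ + C₂x)e^(-213x).


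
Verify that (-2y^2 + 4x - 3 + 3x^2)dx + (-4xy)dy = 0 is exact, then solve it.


Check exactness: ∂M/∂y = -4y and ∂N/∂x = -4y; equal, so the equation is exact.
Integrate M with respect to x (treating y as constant): ∫M dx = -2xy^2 + 2x^2 - 3x + x^3 + h(y).
Differentiate w.r.t. y and set equal to N: all terms match, so h'(y) = 0 and h is a constant absorbed into C.
General solution: -2xy^2 + 2x^2 - 3x + x^3 = C.


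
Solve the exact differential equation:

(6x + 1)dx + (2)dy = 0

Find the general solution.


Check exactness: ∂M/∂y = 0 and ∂N/∂x = 0; equal, so the equation is exact.
Integrate M with respect to x (treating y as constant): ∫M dx = 3x^2 + x + h(y).
Differentiate w.r.t. y and set equal to N: the x-dependent terms already match, leaving h'(y) = 2. Integrate: h(y) = 2y.
So F(x,y) = 3x^2 + 2y + x.
General solution: 3x^2 + 2y + x = C.


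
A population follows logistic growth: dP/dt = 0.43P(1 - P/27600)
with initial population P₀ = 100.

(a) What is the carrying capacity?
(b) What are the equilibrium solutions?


Logistic ODE dP/dt = 0.43P(1 - P/27600) has equilibria where dP/dt = 0, i.e. P = 0 or P = 27600.
The coefficient (1 - P/K) = 0 when P = K, identifying K = 27600 as the carrying capacity.
(a) K = 27600; (b) equilibria P = 0 and P = 27600.


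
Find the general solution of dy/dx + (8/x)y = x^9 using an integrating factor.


P(x) = 8/x ⇒ μ = x^8.
(x^8 y)' = x^8·x^9 = x^17.
Integrate: x^8 y = x^18/(18) + C.
Solve for y: y = (1/18)x^10 + C/x^8.


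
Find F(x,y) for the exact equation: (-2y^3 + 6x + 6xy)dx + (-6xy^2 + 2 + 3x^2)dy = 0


Check exactness: ∂M/∂y = -6y^2 + 6x and ∂N/∂x = -6y^2 + 6x; equal, so the equation is exact.
Integrate M with respect to x (treating y as constant): ∫M dx = -2xy^3 + 3x^2 + 3x^2y + h(y).
Differentiate w.r.t. y and set equal to N: the x-dependent terms already match, leaving h'(y) = 2. Integrate: h(y) = 2y.
So F(x,y) = -2xy^3 + 2y + 3x^2 + 3x^2y.
General solution: -2xy^3 + 2y + 3x^2 + 3x^2y = C.


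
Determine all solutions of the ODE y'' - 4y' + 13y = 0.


Characteristic equation: r² - 4r + 13 = 0.
Discriminant is negative; roots r = 2 ± 3i (complex conjugate pair).
General solution uses e^(α x)(C₁ cos(β x) + C₂ sin(β x)): y = e^(2x)(C₁cos(3x) + C₂sin(3x)).


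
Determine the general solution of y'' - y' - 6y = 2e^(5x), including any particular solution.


Characteristic roots of r² - r - 6 = 0 are 3, -2.
y_h = C₁e^(3x) + C₂e^(-2x).
Forcing exponent 5 is not a characteristic root; try y_p = Ae^(5x).
Substitute: A·(25 + (-1)·5 + (-6)) = A·14 = 2, so A = 1/7.
General solution: y = C₁e^(3x) + C₂e^(-2x) + (1/7)e^(5x).


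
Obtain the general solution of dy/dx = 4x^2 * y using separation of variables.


Separate variables: dy/y = 4x^2 dx.
Integrate: ln|y| = (4/3)x^3 + C₀.
Exponentiate: y = Ce^((4/3)x^3).


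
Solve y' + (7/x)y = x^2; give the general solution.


P(x) = 7/x ⇒ μ = x^7.
(x^7 y)' = x^9 ⇒ x^7 y = x^10/(10) + C.
Solve for y: y = (1/10)x^3 + C/x^7.
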